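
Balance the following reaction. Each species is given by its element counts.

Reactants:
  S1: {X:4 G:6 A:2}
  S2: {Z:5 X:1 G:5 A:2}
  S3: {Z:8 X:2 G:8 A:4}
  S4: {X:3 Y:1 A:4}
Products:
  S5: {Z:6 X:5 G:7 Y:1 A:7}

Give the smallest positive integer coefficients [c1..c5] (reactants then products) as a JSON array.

Coefficients: [1, 4, 2, 6, 6]

Z: 1·0+4·5+2·8+6·0 = 36 | 6·6 = 36
X: 1·4+4·1+2·2+6·3 = 30 | 6·5 = 30
G: 1·6+4·5+2·8+6·0 = 42 | 6·7 = 42
Y: 1·0+4·0+2·0+6·1 = 6 | 6·1 = 6
A: 1·2+4·2+2·4+6·4 = 42 | 6·7 = 42
gcd(1,4,2,6,6) = 1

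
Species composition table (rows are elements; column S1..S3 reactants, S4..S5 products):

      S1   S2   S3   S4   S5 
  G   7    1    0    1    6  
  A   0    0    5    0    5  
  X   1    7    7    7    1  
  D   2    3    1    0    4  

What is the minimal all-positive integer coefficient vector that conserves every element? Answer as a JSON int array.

Coefficients: [3, 1, 3, 4, 3]

G: 3·7+1·1+3·0 = 22 | 4·1+3·6 = 22
A: 3·0+1·0+3·5 = 15 | 4·0+3·5 = 15
X: 3·1+1·7+3·7 = 31 | 4·7+3·1 = 31
D: 3·2+1·3+3·1 = 12 | 4·0+3·4 = 12
gcd(3,1,3,4,3) = 1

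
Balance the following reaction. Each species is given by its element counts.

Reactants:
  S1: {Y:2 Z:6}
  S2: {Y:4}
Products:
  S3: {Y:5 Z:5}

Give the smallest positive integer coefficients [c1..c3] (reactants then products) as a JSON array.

Y: 5·2+5·4 = 30 | 6·5 = 30
Z: 5·6+5·0 = 30 | 6·5 = 30
gcd(5,5,6) = 1

Coefficients: [5, 5, 6]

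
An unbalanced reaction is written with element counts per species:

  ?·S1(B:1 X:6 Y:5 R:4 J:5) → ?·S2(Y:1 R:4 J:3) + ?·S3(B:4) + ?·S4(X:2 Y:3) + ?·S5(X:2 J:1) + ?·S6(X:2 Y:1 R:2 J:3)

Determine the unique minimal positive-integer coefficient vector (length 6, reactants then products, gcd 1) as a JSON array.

Coefficients: [4, 3, 1, 5, 5, 2]

B: 4·1 = 4 | 3·0+1·4+5·0+5·0+2·0 = 4
X: 4·6 = 24 | 3·0+1·0+5·2+5·2+2·2 = 24
Y: 4·5 = 20 | 3·1+1·0+5·3+5·0+2·1 = 20
R: 4·4 = 16 | 3·4+1·0+5·0+5·0+2·2 = 16
J: 4·5 = 20 | 3·3+1·0+5·0+5·1+2·3 = 20
gcd(4,3,1,5,5,2) = 1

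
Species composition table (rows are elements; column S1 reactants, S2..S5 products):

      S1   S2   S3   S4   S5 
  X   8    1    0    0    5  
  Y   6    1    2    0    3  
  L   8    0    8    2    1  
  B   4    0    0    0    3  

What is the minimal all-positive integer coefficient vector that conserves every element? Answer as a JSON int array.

X: 3·8 = 24 | 4·1+1·0+6·0+4·5 = 24
Y: 3·6 = 18 | 4·1+1·2+6·0+4·3 = 18
L: 3·8 = 24 | 4·0+1·8+6·2+4·1 = 24
B: 3·4 = 12 | 4·0+1·0+6·0+4·3 = 12
gcd(3,4,1,6,4) = 1

Coefficients: [3, 4, 1, 6, 4]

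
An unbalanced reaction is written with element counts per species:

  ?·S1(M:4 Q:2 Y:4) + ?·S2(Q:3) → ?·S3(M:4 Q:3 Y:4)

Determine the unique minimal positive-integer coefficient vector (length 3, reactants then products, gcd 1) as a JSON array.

M: 3·4+1·0 = 12 | 3·4 = 12
Q: 3·2+1·3 = 9 | 3·3 = 9
Y: 3·4+1·0 = 12 | 3·4 = 12
gcd(3,1,3) = 1

Coefficients: [3, 1, 3]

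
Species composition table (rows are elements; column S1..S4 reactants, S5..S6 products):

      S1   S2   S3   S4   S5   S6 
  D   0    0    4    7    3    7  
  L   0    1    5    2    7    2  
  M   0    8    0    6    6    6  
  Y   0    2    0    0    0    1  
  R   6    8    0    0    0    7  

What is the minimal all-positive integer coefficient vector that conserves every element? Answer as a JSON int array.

D: 3·0+3·0+4·4+5·7 = 51 | 3·3+6·7 = 51
L: 3·0+3·1+4·5+5·2 = 33 | 3·7+6·2 = 33
M: 3·0+3·8+4·0+5·6 = 54 | 3·6+6·6 = 54
Y: 3·0+3·2+4·0+5·0 = 6 | 3·0+6·1 = 6
R: 3·6+3·8+4·0+5·0 = 42 | 3·0+6·7 = 42
gcd(3,3,4,5,3,6) = 1

Coefficients: [3, 3, 4, 5, 3, 6]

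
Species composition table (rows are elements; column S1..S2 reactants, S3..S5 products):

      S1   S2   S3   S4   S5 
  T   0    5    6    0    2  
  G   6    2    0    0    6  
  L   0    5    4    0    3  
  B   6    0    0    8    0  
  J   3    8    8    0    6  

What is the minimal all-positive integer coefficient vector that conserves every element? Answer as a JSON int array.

Coefficients: [4, 6, 3, 3, 6]

T: 4·0+6·5 = 30 | 3·6+3·0+6·2 = 30
G: 4·6+6·2 = 36 | 3·0+3·0+6·6 = 36
L: 4·0+6·5 = 30 | 3·4+3·0+6·3 = 30
B: 4·6+6·0 = 24 | 3·0+3·8+6·0 = 24
J: 4·3+6·8 = 60 | 3·8+3·0+6·6 = 60
gcd(4,6,3,3,6) = 1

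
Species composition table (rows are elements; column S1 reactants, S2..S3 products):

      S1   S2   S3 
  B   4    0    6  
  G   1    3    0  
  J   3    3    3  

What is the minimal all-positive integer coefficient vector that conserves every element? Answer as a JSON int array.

Coefficients: [3, 1, 2]

B: 3·4 = 12 | 1·0+2·6 = 12
G: 3·1 = 3 | 1·3+2·0 = 3
J: 3·3 = 9 | 1·3+2·3 = 9
gcd(3,1,2) = 1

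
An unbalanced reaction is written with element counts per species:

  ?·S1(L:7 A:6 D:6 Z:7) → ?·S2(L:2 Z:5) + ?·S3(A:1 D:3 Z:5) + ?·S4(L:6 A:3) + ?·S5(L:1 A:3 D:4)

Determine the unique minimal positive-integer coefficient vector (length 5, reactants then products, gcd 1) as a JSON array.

Coefficients: [5, 1, 6, 5, 3]

L: 5·7 = 35 | 1·2+6·0+5·6+3·1 = 35
A: 5·6 = 30 | 1·0+6·1+5·3+3·3 = 30
D: 5·6 = 30 | 1·0+6·3+5·0+3·4 = 30
Z: 5·7 = 35 | 1·5+6·5+5·0+3·0 = 35
gcd(5,1,6,5,3) = 1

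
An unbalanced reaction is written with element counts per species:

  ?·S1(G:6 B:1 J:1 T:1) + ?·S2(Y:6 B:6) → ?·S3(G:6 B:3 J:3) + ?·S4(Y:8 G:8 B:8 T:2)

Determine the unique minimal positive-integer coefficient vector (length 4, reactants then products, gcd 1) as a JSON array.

Coefficients: [6, 4, 2, 3]

Y: 6·0+4·6 = 24 | 2·0+3·8 = 24
G: 6·6+4·0 = 36 | 2·6+3·8 = 36
B: 6·1+4·6 = 30 | 2·3+3·8 = 30
J: 6·1+4·0 = 6 | 2·3+3·0 = 6
T: 6·1+4·0 = 6 | 2·0+3·2 = 6
gcd(6,4,2,3) = 1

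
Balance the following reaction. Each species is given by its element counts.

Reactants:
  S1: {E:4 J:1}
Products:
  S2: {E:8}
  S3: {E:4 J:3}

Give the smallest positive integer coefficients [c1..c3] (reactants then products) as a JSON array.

Coefficients: [3, 1, 1]

E: 3·4 = 12 | 1·8+1·4 = 12
J: 3·1 = 3 | 1·0+1·3 = 3
gcd(3,1,1) = 1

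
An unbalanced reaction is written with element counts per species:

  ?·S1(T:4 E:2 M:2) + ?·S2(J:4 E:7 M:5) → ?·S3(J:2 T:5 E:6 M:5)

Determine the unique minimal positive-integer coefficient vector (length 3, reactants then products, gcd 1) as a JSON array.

J: 5·0+2·4 = 8 | 4·2 = 8
T: 5·4+2·0 = 20 | 4·5 = 20
E: 5·2+2·7 = 24 | 4·6 = 24
M: 5·2+2·5 = 20 | 4·5 = 20
gcd(5,2,4) = 1

Coefficients: [5, 2, 4]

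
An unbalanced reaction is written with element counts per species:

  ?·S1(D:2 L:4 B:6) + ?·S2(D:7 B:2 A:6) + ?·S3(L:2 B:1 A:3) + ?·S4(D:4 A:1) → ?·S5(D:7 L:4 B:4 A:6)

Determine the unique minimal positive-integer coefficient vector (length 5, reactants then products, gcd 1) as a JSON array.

Coefficients: [2, 1, 6, 6, 5]

D: 2·2+1·7+6·0+6·4 = 35 | 5·7 = 35
L: 2·4+1·0+6·2+6·0 = 20 | 5·4 = 20
B: 2·6+1·2+6·1+6·0 = 20 | 5·4 = 20
A: 2·0+1·6+6·3+6·1 = 30 | 5·6 = 30
gcd(2,1,6,6,5) = 1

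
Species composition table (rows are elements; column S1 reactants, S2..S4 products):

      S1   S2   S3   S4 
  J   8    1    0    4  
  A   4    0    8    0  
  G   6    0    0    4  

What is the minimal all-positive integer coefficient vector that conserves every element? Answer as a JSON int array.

J: 2·8 = 16 | 4·1+1·0+3·4 = 16
A: 2·4 = 8 | 4·0+1·8+3·0 = 8
G: 2·6 = 12 | 4·0+1·0+3·4 = 12
gcd(2,4,1,3) = 1

Coefficients: [2, 4, 1, 3]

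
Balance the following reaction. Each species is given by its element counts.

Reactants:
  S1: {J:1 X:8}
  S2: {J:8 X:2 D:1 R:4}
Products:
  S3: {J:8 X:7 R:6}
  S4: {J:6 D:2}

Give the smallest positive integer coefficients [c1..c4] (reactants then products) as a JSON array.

J: 2·1+6·8 = 50 | 4·8+3·6 = 50
X: 2·8+6·2 = 28 | 4·7+3·0 = 28
D: 2·0+6·1 = 6 | 4·0+3·2 = 6
R: 2·0+6·4 = 24 | 4·6+3·0 = 24
gcd(2,6,4,3) = 1

Coefficients: [2, 6, 4, 3]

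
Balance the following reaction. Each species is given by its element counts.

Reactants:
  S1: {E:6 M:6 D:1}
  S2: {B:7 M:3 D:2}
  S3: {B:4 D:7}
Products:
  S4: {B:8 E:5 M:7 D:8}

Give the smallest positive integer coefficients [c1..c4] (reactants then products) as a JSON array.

Coefficients: [5, 4, 5, 6]

B: 5·0+4·7+5·4 = 48 | 6·8 = 48
E: 5·6+4·0+5·0 = 30 | 6·5 = 30
M: 5·6+4·3+5·0 = 42 | 6·7 = 42
D: 5·1+4·2+5·7 = 48 | 6·8 = 48
gcd(5,4,5,6) = 1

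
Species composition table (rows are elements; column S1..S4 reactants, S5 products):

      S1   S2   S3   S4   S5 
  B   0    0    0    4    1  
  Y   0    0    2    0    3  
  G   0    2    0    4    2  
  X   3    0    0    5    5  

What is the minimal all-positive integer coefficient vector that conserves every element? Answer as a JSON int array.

Coefficients: [5, 2, 6, 1, 4]

B: 5·0+2·0+6·0+1·4 = 4 | 4·1 = 4
Y: 5·0+2·0+6·2+1·0 = 12 | 4·3 = 12
G: 5·0+2·2+6·0+1·4 = 8 | 4·2 = 8
X: 5·3+2·0+6·0+1·5 = 20 | 4·5 = 20
gcd(5,2,6,1,4) = 1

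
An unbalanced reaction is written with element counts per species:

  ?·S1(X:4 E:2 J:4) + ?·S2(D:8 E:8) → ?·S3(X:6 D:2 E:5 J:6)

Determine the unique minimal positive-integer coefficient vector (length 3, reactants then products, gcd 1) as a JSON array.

Coefficients: [6, 1, 4]

X: 6·4+1·0 = 24 | 4·6 = 24
D: 6·0+1·8 = 8 | 4·2 = 8
E: 6·2+1·8 = 20 | 4·5 = 20
J: 6·4+1·0 = 24 | 4·6 = 24
gcd(6,1,4) = 1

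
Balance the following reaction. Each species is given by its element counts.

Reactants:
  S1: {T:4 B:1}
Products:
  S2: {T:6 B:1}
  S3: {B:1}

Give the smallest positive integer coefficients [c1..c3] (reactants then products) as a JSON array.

Coefficients: [3, 2, 1]

T: 3·4 = 12 | 2·6+1·0 = 12
B: 3·1 = 3 | 2·1+1·1 = 3
gcd(3,2,1) = 1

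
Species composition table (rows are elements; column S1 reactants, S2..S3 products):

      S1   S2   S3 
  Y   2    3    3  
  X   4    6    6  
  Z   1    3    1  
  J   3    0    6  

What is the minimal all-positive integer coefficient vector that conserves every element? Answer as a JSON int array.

Coefficients: [6, 1, 3]

Y: 6·2 = 12 | 1·3+3·3 = 12
X: 6·4 = 24 | 1·6+3·6 = 24
Z: 6·1 = 6 | 1·3+3·1 = 6
J: 6·3 = 18 | 1·0+3·6 = 18
gcd(6,1,3) = 1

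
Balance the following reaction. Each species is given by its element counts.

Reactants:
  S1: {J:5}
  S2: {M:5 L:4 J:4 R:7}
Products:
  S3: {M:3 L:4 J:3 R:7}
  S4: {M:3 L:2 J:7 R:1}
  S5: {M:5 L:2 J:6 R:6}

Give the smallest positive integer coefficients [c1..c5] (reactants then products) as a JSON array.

M: 3·0+5·5 = 25 | 3·3+2·3+2·5 = 25
L: 3·0+5·4 = 20 | 3·4+2·2+2·2 = 20
J: 3·5+5·4 = 35 | 3·3+2·7+2·6 = 35
R: 3·0+5·7 = 35 | 3·7+2·1+2·6 = 35
gcd(3,5,3,2,2) = 1

Coefficients: [3, 5, 3, 2, 2]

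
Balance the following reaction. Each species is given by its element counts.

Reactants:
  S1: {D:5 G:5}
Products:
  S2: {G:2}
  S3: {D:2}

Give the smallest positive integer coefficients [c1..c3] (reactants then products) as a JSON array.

D: 2·5 = 10 | 5·0+5·2 = 10
G: 2·5 = 10 | 5·2+5·0 = 10
gcd(2,5,5) = 1

Coefficients: [2, 5, 5]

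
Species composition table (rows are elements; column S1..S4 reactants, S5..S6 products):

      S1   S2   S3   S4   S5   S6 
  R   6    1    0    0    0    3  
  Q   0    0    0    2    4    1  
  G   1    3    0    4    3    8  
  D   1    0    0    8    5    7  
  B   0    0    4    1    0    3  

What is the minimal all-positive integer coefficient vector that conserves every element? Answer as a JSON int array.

R: 1·6+6·1+2·0+4·0 = 12 | 1·0+4·3 = 12
Q: 1·0+6·0+2·0+4·2 = 8 | 1·4+4·1 = 8
G: 1·1+6·3+2·0+4·4 = 35 | 1·3+4·8 = 35
D: 1·1+6·0+2·0+4·8 = 33 | 1·5+4·7 = 33
B: 1·0+6·0+2·4+4·1 = 12 | 1·0+4·3 = 12
gcd(1,6,2,4,1,4) = 1

Coefficients: [1, 6, 2, 4, 1, 4]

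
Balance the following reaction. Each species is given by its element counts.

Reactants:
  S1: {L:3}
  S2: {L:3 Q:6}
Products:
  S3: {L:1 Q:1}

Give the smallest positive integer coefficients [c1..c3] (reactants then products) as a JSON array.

Coefficients: [1, 1, 6]

L: 1·3+1·3 = 6 | 6·1 = 6
Q: 1·0+1·6 = 6 | 6·1 = 6
gcd(1,1,6) = 1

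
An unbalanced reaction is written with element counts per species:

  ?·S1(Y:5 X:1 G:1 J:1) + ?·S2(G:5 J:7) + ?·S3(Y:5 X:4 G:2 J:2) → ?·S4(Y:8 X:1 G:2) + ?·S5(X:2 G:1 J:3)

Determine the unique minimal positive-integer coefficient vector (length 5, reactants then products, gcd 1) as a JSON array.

Y: 5·5+1·0+3·5 = 40 | 5·8+6·0 = 40
X: 5·1+1·0+3·4 = 17 | 5·1+6·2 = 17
G: 5·1+1·5+3·2 = 16 | 5·2+6·1 = 16
J: 5·1+1·7+3·2 = 18 | 5·0+6·3 = 18
gcd(5,1,3,5,6) = 1

Coefficients: [5, 1, 3, 5, 6]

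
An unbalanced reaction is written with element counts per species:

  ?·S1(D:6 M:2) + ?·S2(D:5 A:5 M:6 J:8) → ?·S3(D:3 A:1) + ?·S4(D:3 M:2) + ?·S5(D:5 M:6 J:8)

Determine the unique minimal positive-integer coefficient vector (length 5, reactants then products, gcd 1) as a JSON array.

D: 5·6+1·5 = 35 | 5·3+5·3+1·5 = 35
A: 5·0+1·5 = 5 | 5·1+5·0+1·0 = 5
M: 5·2+1·6 = 16 | 5·0+5·2+1·6 = 16
J: 5·0+1·8 = 8 | 5·0+5·0+1·8 = 8
gcd(5,1,5,5,1) = 1

Coefficients: [5, 1, 5, 5, 1]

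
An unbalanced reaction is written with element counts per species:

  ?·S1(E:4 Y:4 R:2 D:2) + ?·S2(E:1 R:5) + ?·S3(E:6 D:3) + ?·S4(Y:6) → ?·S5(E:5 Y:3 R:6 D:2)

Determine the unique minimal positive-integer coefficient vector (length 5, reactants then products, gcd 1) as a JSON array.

Coefficients: [3, 6, 2, 1, 6]

E: 3·4+6·1+2·6+1·0 = 30 | 6·5 = 30
Y: 3·4+6·0+2·0+1·6 = 18 | 6·3 = 18
R: 3·2+6·5+2·0+1·0 = 36 | 6·6 = 36
D: 3·2+6·0+2·3+1·0 = 12 | 6·2 = 12
gcd(3,6,2,1,6) = 1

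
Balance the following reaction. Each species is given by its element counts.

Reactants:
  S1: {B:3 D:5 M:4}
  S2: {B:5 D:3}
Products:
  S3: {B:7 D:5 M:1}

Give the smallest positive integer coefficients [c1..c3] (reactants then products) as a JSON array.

Coefficients: [1, 5, 4]

B: 1·3+5·5 = 28 | 4·7 = 28
D: 1·5+5·3 = 20 | 4·5 = 20
M: 1·4+5·0 = 4 | 4·1 = 4
gcd(1,5,4) = 1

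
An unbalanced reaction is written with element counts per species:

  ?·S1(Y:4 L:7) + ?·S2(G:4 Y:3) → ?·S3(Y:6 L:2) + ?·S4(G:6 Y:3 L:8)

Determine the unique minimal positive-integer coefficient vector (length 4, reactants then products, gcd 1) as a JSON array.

G: 6·0+6·4 = 24 | 5·0+4·6 = 24
Y: 6·4+6·3 = 42 | 5·6+4·3 = 42
L: 6·7+6·0 = 42 | 5·2+4·8 = 42
gcd(6,6,5,4) = 1

Coefficients: [6, 6, 5, 4]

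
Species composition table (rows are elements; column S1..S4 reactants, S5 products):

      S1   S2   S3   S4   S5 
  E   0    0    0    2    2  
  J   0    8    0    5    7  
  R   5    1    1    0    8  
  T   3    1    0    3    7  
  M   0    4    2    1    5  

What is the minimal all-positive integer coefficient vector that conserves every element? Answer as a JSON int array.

Coefficients: [5, 1, 6, 4, 4]

E: 5·0+1·0+6·0+4·2 = 8 | 4·2 = 8
J: 5·0+1·8+6·0+4·5 = 28 | 4·7 = 28
R: 5·5+1·1+6·1+4·0 = 32 | 4·8 = 32
T: 5·3+1·1+6·0+4·3 = 28 | 4·7 = 28
M: 5·0+1·4+6·2+4·1 = 20 | 4·5 = 20
gcd(5,1,6,4,4) = 1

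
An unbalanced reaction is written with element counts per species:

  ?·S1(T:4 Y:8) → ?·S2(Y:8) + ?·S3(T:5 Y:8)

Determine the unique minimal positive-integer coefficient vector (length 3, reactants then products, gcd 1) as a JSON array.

T: 5·4 = 20 | 1·0+4·5 = 20
Y: 5·8 = 40 | 1·8+4·8 = 40
gcd(5,1,4) = 1

Coefficients: [5, 1, 4]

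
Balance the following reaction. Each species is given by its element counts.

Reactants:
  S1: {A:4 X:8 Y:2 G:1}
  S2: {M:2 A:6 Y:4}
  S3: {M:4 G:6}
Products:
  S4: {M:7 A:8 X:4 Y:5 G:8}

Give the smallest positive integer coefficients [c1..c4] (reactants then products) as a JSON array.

M: 2·0+4·2+5·4 = 28 | 4·7 = 28
A: 2·4+4·6+5·0 = 32 | 4·8 = 32
X: 2·8+4·0+5·0 = 16 | 4·4 = 16
Y: 2·2+4·4+5·0 = 20 | 4·5 = 20
G: 2·1+4·0+5·6 = 32 | 4·8 = 32
gcd(2,4,5,4) = 1

Coefficients: [2, 4, 5, 4]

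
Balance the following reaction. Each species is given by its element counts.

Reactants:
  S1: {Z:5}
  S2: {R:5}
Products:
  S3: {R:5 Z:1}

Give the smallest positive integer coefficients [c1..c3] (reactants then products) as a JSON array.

R: 1·0+5·5 = 25 | 5·5 = 25
Z: 1·5+5·0 = 5 | 5·1 = 5
gcd(1,5,5) = 1

Coefficients: [1, 5, 5]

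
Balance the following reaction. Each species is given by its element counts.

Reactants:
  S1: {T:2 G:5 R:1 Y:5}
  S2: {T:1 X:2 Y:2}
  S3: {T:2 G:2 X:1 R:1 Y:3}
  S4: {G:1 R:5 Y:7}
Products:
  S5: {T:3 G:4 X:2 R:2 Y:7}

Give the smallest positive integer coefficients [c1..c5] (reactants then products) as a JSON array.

Coefficients: [3, 4, 4, 1, 6]

T: 3·2+4·1+4·2+1·0 = 18 | 6·3 = 18
G: 3·5+4·0+4·2+1·1 = 24 | 6·4 = 24
X: 3·0+4·2+4·1+1·0 = 12 | 6·2 = 12
R: 3·1+4·0+4·1+1·5 = 12 | 6·2 = 12
Y: 3·5+4·2+4·3+1·7 = 42 | 6·7 = 42
gcd(3,4,4,1,6) = 1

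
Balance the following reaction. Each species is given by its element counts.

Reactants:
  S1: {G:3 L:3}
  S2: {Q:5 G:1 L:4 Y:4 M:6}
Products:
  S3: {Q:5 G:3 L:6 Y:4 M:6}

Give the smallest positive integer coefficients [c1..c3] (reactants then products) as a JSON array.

Coefficients: [2, 3, 3]

Q: 2·0+3·5 = 15 | 3·5 = 15
G: 2·3+3·1 = 9 | 3·3 = 9
L: 2·3+3·4 = 18 | 3·6 = 18
Y: 2·0+3·4 = 12 | 3·4 = 12
M: 2·0+3·6 = 18 | 3·6 = 18
gcd(2,3,3) = 1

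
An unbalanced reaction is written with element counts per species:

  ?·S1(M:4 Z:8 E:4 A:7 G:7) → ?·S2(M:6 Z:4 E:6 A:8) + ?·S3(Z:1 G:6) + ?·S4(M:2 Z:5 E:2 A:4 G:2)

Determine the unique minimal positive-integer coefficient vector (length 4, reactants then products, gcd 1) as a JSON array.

Coefficients: [4, 1, 3, 5]

M: 4·4 = 16 | 1·6+3·0+5·2 = 16
Z: 4·8 = 32 | 1·4+3·1+5·5 = 32
E: 4·4 = 16 | 1·6+3·0+5·2 = 16
A: 4·7 = 28 | 1·8+3·0+5·4 = 28
G: 4·7 = 28 | 1·0+3·6+5·2 = 28
gcd(4,1,3,5) = 1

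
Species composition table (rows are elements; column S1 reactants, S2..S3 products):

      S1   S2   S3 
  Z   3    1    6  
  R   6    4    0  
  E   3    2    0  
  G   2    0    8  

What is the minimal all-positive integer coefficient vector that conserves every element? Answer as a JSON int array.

Coefficients: [4, 6, 1]

Z: 4·3 = 12 | 6·1+1·6 = 12
R: 4·6 = 24 | 6·4+1·0 = 24
E: 4·3 = 12 | 6·2+1·0 = 12
G: 4·2 = 8 | 6·0+1·8 = 8
gcd(4,6,1) = 1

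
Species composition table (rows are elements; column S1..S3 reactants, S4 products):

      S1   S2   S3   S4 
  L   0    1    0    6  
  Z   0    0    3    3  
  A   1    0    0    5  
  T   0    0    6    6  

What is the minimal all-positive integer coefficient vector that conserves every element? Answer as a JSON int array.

Coefficients: [5, 6, 1, 1]

L: 5·0+6·1+1·0 = 6 | 1·6 = 6
Z: 5·0+6·0+1·3 = 3 | 1·3 = 3
A: 5·1+6·0+1·0 = 5 | 1·5 = 5
T: 5·0+6·0+1·6 = 6 | 1·6 = 6
gcd(5,6,1,1) = 1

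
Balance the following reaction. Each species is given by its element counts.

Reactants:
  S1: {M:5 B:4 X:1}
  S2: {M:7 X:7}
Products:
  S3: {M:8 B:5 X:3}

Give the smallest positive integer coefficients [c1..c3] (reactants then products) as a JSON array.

M: 5·5+1·7 = 32 | 4·8 = 32
B: 5·4+1·0 = 20 | 4·5 = 20
X: 5·1+1·7 = 12 | 4·3 = 12
gcd(5,1,4) = 1

Coefficients: [5, 1, 4]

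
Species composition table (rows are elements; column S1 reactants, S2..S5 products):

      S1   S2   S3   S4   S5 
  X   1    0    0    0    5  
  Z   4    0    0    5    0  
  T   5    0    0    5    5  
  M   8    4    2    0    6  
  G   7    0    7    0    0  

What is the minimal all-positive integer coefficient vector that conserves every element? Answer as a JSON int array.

Coefficients: [5, 6, 5, 4, 1]

X: 5·1 = 5 | 6·0+5·0+4·0+1·5 = 5
Z: 5·4 = 20 | 6·0+5·0+4·5+1·0 = 20
T: 5·5 = 25 | 6·0+5·0+4·5+1·5 = 25
M: 5·8 = 40 | 6·4+5·2+4·0+1·6 = 40
G: 5·7 = 35 | 6·0+5·7+4·0+1·0 = 35
gcd(5,6,5,4,1) = 1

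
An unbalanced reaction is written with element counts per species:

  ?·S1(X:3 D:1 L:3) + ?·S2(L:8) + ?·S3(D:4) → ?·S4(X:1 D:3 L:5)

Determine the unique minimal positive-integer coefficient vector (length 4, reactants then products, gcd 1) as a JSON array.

Coefficients: [2, 3, 4, 6]

X: 2·3+3·0+4·0 = 6 | 6·1 = 6
D: 2·1+3·0+4·4 = 18 | 6·3 = 18
L: 2·3+3·8+4·0 = 30 | 6·5 = 30
gcd(2,3,4,6) = 1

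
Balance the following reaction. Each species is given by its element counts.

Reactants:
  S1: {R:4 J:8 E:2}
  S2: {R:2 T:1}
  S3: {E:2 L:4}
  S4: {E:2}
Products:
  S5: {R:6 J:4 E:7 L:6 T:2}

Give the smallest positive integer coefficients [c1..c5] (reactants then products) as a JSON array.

R: 1·4+4·2+3·0+3·0 = 12 | 2·6 = 12
J: 1·8+4·0+3·0+3·0 = 8 | 2·4 = 8
E: 1·2+4·0+3·2+3·2 = 14 | 2·7 = 14
L: 1·0+4·0+3·4+3·0 = 12 | 2·6 = 12
T: 1·0+4·1+3·0+3·0 = 4 | 2·2 = 4
gcd(1,4,3,3,2) = 1

Coefficients: [1, 4, 3, 3, 2]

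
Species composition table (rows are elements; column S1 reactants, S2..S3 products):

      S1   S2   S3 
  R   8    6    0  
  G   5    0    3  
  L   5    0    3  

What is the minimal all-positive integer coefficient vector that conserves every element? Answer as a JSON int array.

R: 3·8 = 24 | 4·6+5·0 = 24
G: 3·5 = 15 | 4·0+5·3 = 15
L: 3·5 = 15 | 4·0+5·3 = 15
gcd(3,4,5) = 1

Coefficients: [3, 4, 5]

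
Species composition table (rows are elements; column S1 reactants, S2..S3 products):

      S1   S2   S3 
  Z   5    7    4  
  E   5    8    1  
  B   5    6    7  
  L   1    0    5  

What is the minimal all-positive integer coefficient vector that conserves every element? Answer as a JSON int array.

Coefficients: [5, 3, 1]

Z: 5·5 = 25 | 3·7+1·4 = 25
E: 5·5 = 25 | 3·8+1·1 = 25
B: 5·5 = 25 | 3·6+1·7 = 25
L: 5·1 = 5 | 3·0+1·5 = 5
gcd(5,3,1) = 1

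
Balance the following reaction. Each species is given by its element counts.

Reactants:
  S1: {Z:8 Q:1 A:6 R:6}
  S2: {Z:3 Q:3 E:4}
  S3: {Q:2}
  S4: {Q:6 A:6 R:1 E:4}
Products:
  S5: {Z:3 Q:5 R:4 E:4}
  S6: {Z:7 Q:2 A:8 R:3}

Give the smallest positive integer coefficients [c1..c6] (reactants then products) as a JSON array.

Coefficients: [6, 3, 5, 2, 5, 6]

Z: 6·8+3·3+5·0+2·0 = 57 | 5·3+6·7 = 57
Q: 6·1+3·3+5·2+2·6 = 37 | 5·5+6·2 = 37
A: 6·6+3·0+5·0+2·6 = 48 | 5·0+6·8 = 48
R: 6·6+3·0+5·0+2·1 = 38 | 5·4+6·3 = 38
E: 6·0+3·4+5·0+2·4 = 20 | 5·4+6·0 = 20
gcd(6,3,5,2,5,6) = 1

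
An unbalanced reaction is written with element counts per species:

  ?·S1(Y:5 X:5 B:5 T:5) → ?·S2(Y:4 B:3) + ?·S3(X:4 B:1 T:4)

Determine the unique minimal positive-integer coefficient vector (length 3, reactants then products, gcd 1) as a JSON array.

Coefficients: [4, 5, 5]

Y: 4·5 = 20 | 5·4+5·0 = 20
X: 4·5 = 20 | 5·0+5·4 = 20
B: 4·5 = 20 | 5·3+5·1 = 20
T: 4·5 = 20 | 5·0+5·4 = 20
gcd(4,5,5) = 1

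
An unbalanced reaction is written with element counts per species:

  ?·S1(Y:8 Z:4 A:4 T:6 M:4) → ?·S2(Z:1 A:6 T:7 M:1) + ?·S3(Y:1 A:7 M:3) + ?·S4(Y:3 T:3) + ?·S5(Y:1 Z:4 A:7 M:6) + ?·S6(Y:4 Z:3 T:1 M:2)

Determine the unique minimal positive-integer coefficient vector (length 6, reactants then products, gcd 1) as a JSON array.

Y: 5·8 = 40 | 1·0+1·1+6·3+1·1+5·4 = 40
Z: 5·4 = 20 | 1·1+1·0+6·0+1·4+5·3 = 20
A: 5·4 = 20 | 1·6+1·7+6·0+1·7+5·0 = 20
T: 5·6 = 30 | 1·7+1·0+6·3+1·0+5·1 = 30
M: 5·4 = 20 | 1·1+1·3+6·0+1·6+5·2 = 20
gcd(5,1,1,6,1,5) = 1

Coefficients: [5, 1, 1, 6, 1, 5]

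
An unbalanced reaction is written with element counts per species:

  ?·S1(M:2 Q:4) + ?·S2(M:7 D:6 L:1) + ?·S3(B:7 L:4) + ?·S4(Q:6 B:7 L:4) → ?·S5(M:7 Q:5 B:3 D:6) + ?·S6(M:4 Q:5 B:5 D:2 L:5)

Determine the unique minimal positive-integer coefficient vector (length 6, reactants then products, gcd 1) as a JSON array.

M: 5·2+6·7+1·0+5·0 = 52 | 4·7+6·4 = 52
Q: 5·4+6·0+1·0+5·6 = 50 | 4·5+6·5 = 50
B: 5·0+6·0+1·7+5·7 = 42 | 4·3+6·5 = 42
D: 5·0+6·6+1·0+5·0 = 36 | 4·6+6·2 = 36
L: 5·0+6·1+1·4+5·4 = 30 | 4·0+6·5 = 30
gcd(5,6,1,5,4,6) = 1

Coefficients: [5, 6, 1, 5, 4, 6]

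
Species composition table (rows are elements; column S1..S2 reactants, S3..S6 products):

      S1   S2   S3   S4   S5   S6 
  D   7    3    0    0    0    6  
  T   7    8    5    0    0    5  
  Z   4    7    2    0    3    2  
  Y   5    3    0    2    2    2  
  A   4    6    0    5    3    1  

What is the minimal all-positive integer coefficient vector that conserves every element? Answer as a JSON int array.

Coefficients: [3, 3, 4, 2, 5, 5]

D: 3·7+3·3 = 30 | 4·0+2·0+5·0+5·6 = 30
T: 3·7+3·8 = 45 | 4·5+2·0+5·0+5·5 = 45
Z: 3·4+3·7 = 33 | 4·2+2·0+5·3+5·2 = 33
Y: 3·5+3·3 = 24 | 4·0+2·2+5·2+5·2 = 24
A: 3·4+3·6 = 30 | 4·0+2·5+5·3+5·1 = 30
gcd(3,3,4,2,5,5) = 1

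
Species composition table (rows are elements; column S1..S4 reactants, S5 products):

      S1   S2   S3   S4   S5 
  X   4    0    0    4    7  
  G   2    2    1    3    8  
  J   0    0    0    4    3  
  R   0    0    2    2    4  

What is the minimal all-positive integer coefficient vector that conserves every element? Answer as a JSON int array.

X: 4·4+5·0+5·0+3·4 = 28 | 4·7 = 28
G: 4·2+5·2+5·1+3·3 = 32 | 4·8 = 32
J: 4·0+5·0+5·0+3·4 = 12 | 4·3 = 12
R: 4·0+5·0+5·2+3·2 = 16 | 4·4 = 16
gcd(4,5,5,3,4) = 1

Coefficients: [4, 5, 5, 3, 4]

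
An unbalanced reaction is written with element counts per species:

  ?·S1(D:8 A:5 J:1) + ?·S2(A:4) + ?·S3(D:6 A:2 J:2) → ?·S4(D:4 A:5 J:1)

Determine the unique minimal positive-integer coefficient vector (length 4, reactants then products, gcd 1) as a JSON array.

D: 1·8+4·0+2·6 = 20 | 5·4 = 20
A: 1·5+4·4+2·2 = 25 | 5·5 = 25
J: 1·1+4·0+2·2 = 5 | 5·1 = 5
gcd(1,4,2,5) = 1

Coefficients: [1, 4, 2, 5]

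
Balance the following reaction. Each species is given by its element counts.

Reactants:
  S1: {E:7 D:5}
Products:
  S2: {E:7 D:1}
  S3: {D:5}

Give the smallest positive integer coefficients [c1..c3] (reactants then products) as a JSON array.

E: 5·7 = 35 | 5·7+4·0 = 35
D: 5·5 = 25 | 5·1+4·5 = 25
gcd(5,5,4) = 1

Coefficients: [5, 5, 4]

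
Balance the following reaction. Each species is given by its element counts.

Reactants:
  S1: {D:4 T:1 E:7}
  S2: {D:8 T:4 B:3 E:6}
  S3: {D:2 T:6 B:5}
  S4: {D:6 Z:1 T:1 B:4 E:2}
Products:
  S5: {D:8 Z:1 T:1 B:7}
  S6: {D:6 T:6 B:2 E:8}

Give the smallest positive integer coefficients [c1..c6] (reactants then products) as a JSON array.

Coefficients: [2, 4, 3, 5, 5, 6]

D: 2·4+4·8+3·2+5·6 = 76 | 5·8+6·6 = 76
Z: 2·0+4·0+3·0+5·1 = 5 | 5·1+6·0 = 5
T: 2·1+4·4+3·6+5·1 = 41 | 5·1+6·6 = 41
B: 2·0+4·3+3·5+5·4 = 47 | 5·7+6·2 = 47
E: 2·7+4·6+3·0+5·2 = 48 | 5·0+6·8 = 48
gcd(2,4,3,5,5,6) = 1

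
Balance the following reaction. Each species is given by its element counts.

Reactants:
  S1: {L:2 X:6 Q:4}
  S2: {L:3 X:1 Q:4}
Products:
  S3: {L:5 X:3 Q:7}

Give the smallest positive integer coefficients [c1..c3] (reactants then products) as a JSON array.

Coefficients: [1, 6, 4]

L: 1·2+6·3 = 20 | 4·5 = 20
X: 1·6+6·1 = 12 | 4·3 = 12
Q: 1·4+6·4 = 28 | 4·7 = 28
gcd(1,6,4) = 1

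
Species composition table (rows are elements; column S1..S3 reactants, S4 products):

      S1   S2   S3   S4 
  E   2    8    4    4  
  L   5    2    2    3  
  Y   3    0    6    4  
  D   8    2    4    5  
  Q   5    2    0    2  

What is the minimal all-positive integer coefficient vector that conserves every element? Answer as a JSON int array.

E: 2·2+1·8+3·4 = 24 | 6·4 = 24
L: 2·5+1·2+3·2 = 18 | 6·3 = 18
Y: 2·3+1·0+3·6 = 24 | 6·4 = 24
D: 2·8+1·2+3·4 = 30 | 6·5 = 30
Q: 2·5+1·2+3·0 = 12 | 6·2 = 12
gcd(2,1,3,6) = 1

Coefficients: [2, 1, 3, 6]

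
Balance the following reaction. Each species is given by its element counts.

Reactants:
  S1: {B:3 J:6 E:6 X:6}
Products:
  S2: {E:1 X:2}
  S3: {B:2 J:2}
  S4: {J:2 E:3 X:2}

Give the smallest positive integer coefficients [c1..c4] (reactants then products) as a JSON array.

Coefficients: [2, 3, 3, 3]

B: 2·3 = 6 | 3·0+3·2+3·0 = 6
J: 2·6 = 12 | 3·0+3·2+3·2 = 12
E: 2·6 = 12 | 3·1+3·0+3·3 = 12
X: 2·6 = 12 | 3·2+3·0+3·2 = 12
gcd(2,3,3,3) = 1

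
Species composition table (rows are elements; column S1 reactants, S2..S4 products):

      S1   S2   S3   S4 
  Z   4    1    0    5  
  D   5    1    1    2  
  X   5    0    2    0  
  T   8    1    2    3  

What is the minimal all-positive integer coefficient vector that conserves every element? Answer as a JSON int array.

Z: 2·4 = 8 | 3·1+5·0+1·5 = 8
D: 2·5 = 10 | 3·1+5·1+1·2 = 10
X: 2·5 = 10 | 3·0+5·2+1·0 = 10
T: 2·8 = 16 | 3·1+5·2+1·3 = 16
gcd(2,3,5,1) = 1

Coefficients: [2, 3, 5, 1]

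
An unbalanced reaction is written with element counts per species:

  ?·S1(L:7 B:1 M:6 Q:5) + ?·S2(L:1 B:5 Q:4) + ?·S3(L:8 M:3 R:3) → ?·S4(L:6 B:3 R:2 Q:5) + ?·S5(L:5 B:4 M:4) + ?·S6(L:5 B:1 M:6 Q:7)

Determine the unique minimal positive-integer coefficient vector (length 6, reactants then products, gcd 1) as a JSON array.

Coefficients: [4, 4, 2, 3, 3, 3]

L: 4·7+4·1+2·8 = 48 | 3·6+3·5+3·5 = 48
B: 4·1+4·5+2·0 = 24 | 3·3+3·4+3·1 = 24
M: 4·6+4·0+2·3 = 30 | 3·0+3·4+3·6 = 30
R: 4·0+4·0+2·3 = 6 | 3·2+3·0+3·0 = 6
Q: 4·5+4·4+2·0 = 36 | 3·5+3·0+3·7 = 36
gcd(4,4,2,3,3,3) = 1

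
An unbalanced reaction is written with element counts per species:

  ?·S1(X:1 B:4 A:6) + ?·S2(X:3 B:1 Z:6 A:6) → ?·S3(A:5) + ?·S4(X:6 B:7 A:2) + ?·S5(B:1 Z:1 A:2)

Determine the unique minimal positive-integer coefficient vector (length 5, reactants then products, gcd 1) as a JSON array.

Coefficients: [3, 1, 2, 1, 6]

X: 3·1+1·3 = 6 | 2·0+1·6+6·0 = 6
B: 3·4+1·1 = 13 | 2·0+1·7+6·1 = 13
Z: 3·0+1·6 = 6 | 2·0+1·0+6·1 = 6
A: 3·6+1·6 = 24 | 2·5+1·2+6·2 = 24
gcd(3,1,2,1,6) = 1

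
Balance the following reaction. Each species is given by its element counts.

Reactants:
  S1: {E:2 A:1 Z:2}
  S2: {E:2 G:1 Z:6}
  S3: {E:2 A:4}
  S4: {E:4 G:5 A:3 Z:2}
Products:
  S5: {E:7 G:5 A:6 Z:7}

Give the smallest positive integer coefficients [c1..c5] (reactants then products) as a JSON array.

Coefficients: [1, 5, 5, 5, 6]

E: 1·2+5·2+5·2+5·4 = 42 | 6·7 = 42
G: 1·0+5·1+5·0+5·5 = 30 | 6·5 = 30
A: 1·1+5·0+5·4+5·3 = 36 | 6·6 = 36
Z: 1·2+5·6+5·0+5·2 = 42 | 6·7 = 42
gcd(1,5,5,5,6) = 1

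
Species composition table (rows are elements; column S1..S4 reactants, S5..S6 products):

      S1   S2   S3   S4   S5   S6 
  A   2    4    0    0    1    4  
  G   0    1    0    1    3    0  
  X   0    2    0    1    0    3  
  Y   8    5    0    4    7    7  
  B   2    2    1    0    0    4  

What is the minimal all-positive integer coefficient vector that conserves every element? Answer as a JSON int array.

A: 1·2+3·4+4·0+3·0 = 14 | 2·1+3·4 = 14
G: 1·0+3·1+4·0+3·1 = 6 | 2·3+3·0 = 6
X: 1·0+3·2+4·0+3·1 = 9 | 2·0+3·3 = 9
Y: 1·8+3·5+4·0+3·4 = 35 | 2·7+3·7 = 35
B: 1·2+3·2+4·1+3·0 = 12 | 2·0+3·4 = 12
gcd(1,3,4,3,2,3) = 1

Coefficients: [1, 3, 4, 3, 2, 3]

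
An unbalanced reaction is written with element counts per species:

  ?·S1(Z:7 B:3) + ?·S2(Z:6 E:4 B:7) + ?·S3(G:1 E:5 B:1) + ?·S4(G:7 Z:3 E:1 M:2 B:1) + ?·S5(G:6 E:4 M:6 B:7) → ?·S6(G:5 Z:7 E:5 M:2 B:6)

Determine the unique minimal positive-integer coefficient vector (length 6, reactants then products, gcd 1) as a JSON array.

Coefficients: [3, 2, 3, 3, 1, 6]

G: 3·0+2·0+3·1+3·7+1·6 = 30 | 6·5 = 30
Z: 3·7+2·6+3·0+3·3+1·0 = 42 | 6·7 = 42
E: 3·0+2·4+3·5+3·1+1·4 = 30 | 6·5 = 30
M: 3·0+2·0+3·0+3·2+1·6 = 12 | 6·2 = 12
B: 3·3+2·7+3·1+3·1+1·7 = 36 | 6·6 = 36
gcd(3,2,3,3,1,6) = 1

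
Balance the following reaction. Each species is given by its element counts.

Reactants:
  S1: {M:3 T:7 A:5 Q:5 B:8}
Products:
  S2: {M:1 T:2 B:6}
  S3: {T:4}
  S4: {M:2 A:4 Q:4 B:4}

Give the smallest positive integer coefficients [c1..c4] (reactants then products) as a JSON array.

M: 4·3 = 12 | 2·1+6·0+5·2 = 12
T: 4·7 = 28 | 2·2+6·4+5·0 = 28
A: 4·5 = 20 | 2·0+6·0+5·4 = 20
Q: 4·5 = 20 | 2·0+6·0+5·4 = 20
B: 4·8 = 32 | 2·6+6·0+5·4 = 32
gcd(4,2,6,5) = 1

Coefficients: [4, 2, 6, 5]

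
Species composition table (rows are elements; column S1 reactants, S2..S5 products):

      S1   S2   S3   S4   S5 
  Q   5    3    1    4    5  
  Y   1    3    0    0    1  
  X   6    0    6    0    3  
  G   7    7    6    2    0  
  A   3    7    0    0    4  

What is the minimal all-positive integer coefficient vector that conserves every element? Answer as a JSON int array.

Coefficients: [5, 1, 4, 2, 2]

Q: 5·5 = 25 | 1·3+4·1+2·4+2·5 = 25
Y: 5·1 = 5 | 1·3+4·0+2·0+2·1 = 5
X: 5·6 = 30 | 1·0+4·6+2·0+2·3 = 30
G: 5·7 = 35 | 1·7+4·6+2·2+2·0 = 35
A: 5·3 = 15 | 1·7+4·0+2·0+2·4 = 15
gcd(5,1,4,2,2) = 1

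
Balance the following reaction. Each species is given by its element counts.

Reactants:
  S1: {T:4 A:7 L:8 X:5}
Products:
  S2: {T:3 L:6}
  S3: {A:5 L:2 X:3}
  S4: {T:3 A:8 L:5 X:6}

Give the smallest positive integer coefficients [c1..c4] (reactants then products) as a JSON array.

T: 3·4 = 12 | 2·3+1·0+2·3 = 12
A: 3·7 = 21 | 2·0+1·5+2·8 = 21
L: 3·8 = 24 | 2·6+1·2+2·5 = 24
X: 3·5 = 15 | 2·0+1·3+2·6 = 15
gcd(3,2,1,2) = 1

Coefficients: [3, 2, 1, 2]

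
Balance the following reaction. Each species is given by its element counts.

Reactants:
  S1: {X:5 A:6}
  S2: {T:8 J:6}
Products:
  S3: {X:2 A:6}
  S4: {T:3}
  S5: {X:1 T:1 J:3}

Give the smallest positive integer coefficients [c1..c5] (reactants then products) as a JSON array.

X: 2·5+3·0 = 10 | 2·2+6·0+6·1 = 10
A: 2·6+3·0 = 12 | 2·6+6·0+6·0 = 12
T: 2·0+3·8 = 24 | 2·0+6·3+6·1 = 24
J: 2·0+3·6 = 18 | 2·0+6·0+6·3 = 18
gcd(2,3,2,6,6) = 1

Coefficients: [2, 3, 2, 6, 6]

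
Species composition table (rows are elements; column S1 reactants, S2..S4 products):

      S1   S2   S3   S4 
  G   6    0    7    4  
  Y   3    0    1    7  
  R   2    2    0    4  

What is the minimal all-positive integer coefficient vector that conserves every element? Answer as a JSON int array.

G: 3·6 = 18 | 1·0+2·7+1·4 = 18
Y: 3·3 = 9 | 1·0+2·1+1·7 = 9
R: 3·2 = 6 | 1·2+2·0+1·4 = 6
gcd(3,1,2,1) = 1

Coefficients: [3, 1, 2, 1]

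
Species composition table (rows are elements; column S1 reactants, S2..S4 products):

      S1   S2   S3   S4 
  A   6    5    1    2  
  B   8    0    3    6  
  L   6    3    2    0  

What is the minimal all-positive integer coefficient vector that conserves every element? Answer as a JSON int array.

A: 3·6 = 18 | 2·5+6·1+1·2 = 18
B: 3·8 = 24 | 2·0+6·3+1·6 = 24
L: 3·6 = 18 | 2·3+6·2+1·0 = 18
gcd(3,2,6,1) = 1

Coefficients: [3, 2, 6, 1]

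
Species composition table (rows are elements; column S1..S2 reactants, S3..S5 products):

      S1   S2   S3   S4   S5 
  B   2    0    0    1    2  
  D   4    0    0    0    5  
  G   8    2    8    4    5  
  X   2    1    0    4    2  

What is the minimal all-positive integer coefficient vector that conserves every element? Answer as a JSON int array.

B: 5·2+6·0 = 10 | 3·0+2·1+4·2 = 10
D: 5·4+6·0 = 20 | 3·0+2·0+4·5 = 20
G: 5·8+6·2 = 52 | 3·8+2·4+4·5 = 52
X: 5·2+6·1 = 16 | 3·0+2·4+4·2 = 16
gcd(5,6,3,2,4) = 1

Coefficients: [5, 6, 3, 2, 4]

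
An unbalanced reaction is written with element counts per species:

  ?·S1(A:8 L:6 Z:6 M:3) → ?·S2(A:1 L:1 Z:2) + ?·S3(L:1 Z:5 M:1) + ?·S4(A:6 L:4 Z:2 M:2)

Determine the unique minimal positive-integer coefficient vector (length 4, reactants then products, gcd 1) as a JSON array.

Coefficients: [4, 2, 2, 5]

A: 4·8 = 32 | 2·1+2·0+5·6 = 32
L: 4·6 = 24 | 2·1+2·1+5·4 = 24
Z: 4·6 = 24 | 2·2+2·5+5·2 = 24
M: 4·3 = 12 | 2·0+2·1+5·2 = 12
gcd(4,2,2,5) = 1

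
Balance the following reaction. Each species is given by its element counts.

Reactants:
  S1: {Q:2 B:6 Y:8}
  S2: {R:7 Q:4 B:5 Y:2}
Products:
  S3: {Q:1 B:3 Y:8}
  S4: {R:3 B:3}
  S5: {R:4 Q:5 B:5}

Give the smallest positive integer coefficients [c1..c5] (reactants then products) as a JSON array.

Coefficients: [5, 4, 6, 4, 4]

R: 5·0+4·7 = 28 | 6·0+4·3+4·4 = 28
Q: 5·2+4·4 = 26 | 6·1+4·0+4·5 = 26
B: 5·6+4·5 = 50 | 6·3+4·3+4·5 = 50
Y: 5·8+4·2 = 48 | 6·8+4·0+4·0 = 48
gcd(5,4,6,4,4) = 1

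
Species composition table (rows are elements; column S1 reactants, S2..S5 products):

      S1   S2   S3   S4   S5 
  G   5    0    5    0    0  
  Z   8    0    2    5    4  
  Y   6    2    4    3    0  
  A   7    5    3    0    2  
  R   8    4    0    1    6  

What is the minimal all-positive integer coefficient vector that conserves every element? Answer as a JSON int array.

Coefficients: [5, 2, 5, 2, 5]

G: 5·5 = 25 | 2·0+5·5+2·0+5·0 = 25
Z: 5·8 = 40 | 2·0+5·2+2·5+5·4 = 40
Y: 5·6 = 30 | 2·2+5·4+2·3+5·0 = 30
A: 5·7 = 35 | 2·5+5·3+2·0+5·2 = 35
R: 5·8 = 40 | 2·4+5·0+2·1+5·6 = 40
gcd(5,2,5,2,5) = 1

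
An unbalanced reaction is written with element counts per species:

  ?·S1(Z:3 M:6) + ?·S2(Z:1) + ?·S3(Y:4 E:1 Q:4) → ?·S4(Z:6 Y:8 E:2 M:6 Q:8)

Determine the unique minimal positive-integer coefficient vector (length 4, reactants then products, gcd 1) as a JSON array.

Z: 1·3+3·1+2·0 = 6 | 1·6 = 6
Y: 1·0+3·0+2·4 = 8 | 1·8 = 8
E: 1·0+3·0+2·1 = 2 | 1·2 = 2
M: 1·6+3·0+2·0 = 6 | 1·6 = 6
Q: 1·0+3·0+2·4 = 8 | 1·8 = 8
gcd(1,3,2,1) = 1

Coefficients: [1, 3, 2, 1]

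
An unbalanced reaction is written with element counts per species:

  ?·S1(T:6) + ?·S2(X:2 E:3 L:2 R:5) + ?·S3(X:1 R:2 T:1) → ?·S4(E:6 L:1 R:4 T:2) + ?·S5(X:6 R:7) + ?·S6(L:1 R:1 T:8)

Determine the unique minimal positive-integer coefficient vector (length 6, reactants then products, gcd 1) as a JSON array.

Coefficients: [4, 2, 2, 1, 1, 3]

X: 4·0+2·2+2·1 = 6 | 1·0+1·6+3·0 = 6
E: 4·0+2·3+2·0 = 6 | 1·6+1·0+3·0 = 6
L: 4·0+2·2+2·0 = 4 | 1·1+1·0+3·1 = 4
R: 4·0+2·5+2·2 = 14 | 1·4+1·7+3·1 = 14
T: 4·6+2·0+2·1 = 26 | 1·2+1·0+3·8 = 26
gcd(4,2,2,1,1,3) = 1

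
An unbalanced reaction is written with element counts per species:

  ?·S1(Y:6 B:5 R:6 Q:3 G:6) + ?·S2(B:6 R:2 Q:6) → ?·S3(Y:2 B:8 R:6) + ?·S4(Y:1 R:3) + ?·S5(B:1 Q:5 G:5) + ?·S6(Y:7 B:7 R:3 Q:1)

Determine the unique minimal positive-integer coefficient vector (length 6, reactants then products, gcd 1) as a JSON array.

Coefficients: [5, 3, 2, 5, 6, 3]

Y: 5·6+3·0 = 30 | 2·2+5·1+6·0+3·7 = 30
B: 5·5+3·6 = 43 | 2·8+5·0+6·1+3·7 = 43
R: 5·6+3·2 = 36 | 2·6+5·3+6·0+3·3 = 36
Q: 5·3+3·6 = 33 | 2·0+5·0+6·5+3·1 = 33
G: 5·6+3·0 = 30 | 2·0+5·0+6·5+3·0 = 30
gcd(5,3,2,5,6,3) = 1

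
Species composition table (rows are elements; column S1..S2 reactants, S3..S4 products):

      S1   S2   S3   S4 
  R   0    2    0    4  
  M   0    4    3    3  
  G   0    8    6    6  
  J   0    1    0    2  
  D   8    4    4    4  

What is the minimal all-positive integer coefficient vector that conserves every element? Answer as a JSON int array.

Coefficients: [1, 6, 5, 3]

R: 1·0+6·2 = 12 | 5·0+3·4 = 12
M: 1·0+6·4 = 24 | 5·3+3·3 = 24
G: 1·0+6·8 = 48 | 5·6+3·6 = 48
J: 1·0+6·1 = 6 | 5·0+3·2 = 6
D: 1·8+6·4 = 32 | 5·4+3·4 = 32
gcd(1,6,5,3) = 1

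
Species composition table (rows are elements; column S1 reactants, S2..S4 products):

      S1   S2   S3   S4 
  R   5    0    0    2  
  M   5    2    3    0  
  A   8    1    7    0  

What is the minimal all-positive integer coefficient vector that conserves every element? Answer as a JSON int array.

R: 2·5 = 10 | 2·0+2·0+5·2 = 10
M: 2·5 = 10 | 2·2+2·3+5·0 = 10
A: 2·8 = 16 | 2·1+2·7+5·0 = 16
gcd(2,2,2,5) = 1

Coefficients: [2, 2, 2, 5]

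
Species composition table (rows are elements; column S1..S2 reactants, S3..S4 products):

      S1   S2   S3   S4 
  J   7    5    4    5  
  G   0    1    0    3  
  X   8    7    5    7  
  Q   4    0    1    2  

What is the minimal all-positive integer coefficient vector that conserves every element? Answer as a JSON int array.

Coefficients: [2, 3, 6, 1]

J: 2·7+3·5 = 29 | 6·4+1·5 = 29
G: 2·0+3·1 = 3 | 6·0+1·3 = 3
X: 2·8+3·7 = 37 | 6·5+1·7 = 37
Q: 2·4+3·0 = 8 | 6·1+1·2 = 8
gcd(2,3,6,1) = 1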